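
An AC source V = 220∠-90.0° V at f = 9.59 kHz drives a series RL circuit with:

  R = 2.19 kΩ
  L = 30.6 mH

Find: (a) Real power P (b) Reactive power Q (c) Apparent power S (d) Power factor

Step 1 — Angular frequency: ω = 2π·f = 2π·9590 = 6.026e+04 rad/s.
Step 2 — Component impedances:
  R: Z = R = 2190 Ω
  L: Z = jωL = j·6.026e+04·0.0306 = 0 + j1844 Ω
Step 3 — Series combination: Z_total = R + L = 2190 + j1844 Ω = 2863∠40.1° Ω.
Step 4 — Source phasor: V = 220∠-90.0° V = 0 - j220 V.
Step 5 — Current: I = V / Z = -0.04949 - j0.05879 A = 0.07685∠-130.1° A.
Step 6 — Complex power: S = V·I* = 12.93 + j10.89 VA.
Step 7 — Real power: P = Re(S) = 12.93 W.
Step 8 — Reactive power: Q = Im(S) = 10.89 VAR.
Step 9 — Apparent power: |S| = 16.91 VA.
Step 10 — Power factor: PF = P/|S| = 0.765 (lagging).

(a) P = 12.93 W  (b) Q = 10.89 VAR  (c) S = 16.91 VA  (d) PF = 0.765 (lagging)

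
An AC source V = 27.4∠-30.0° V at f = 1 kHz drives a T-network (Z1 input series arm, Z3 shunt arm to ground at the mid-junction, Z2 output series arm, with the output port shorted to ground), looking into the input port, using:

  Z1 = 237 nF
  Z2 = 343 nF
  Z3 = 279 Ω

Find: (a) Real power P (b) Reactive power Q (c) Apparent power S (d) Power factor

Step 1 — Angular frequency: ω = 2π·f = 2π·1000 = 6283 rad/s.
Step 2 — Component impedances:
  Z1: Z = 1/(jωC) = -j/(ω·C) = 0 - j671.5 Ω
  Z2: Z = 1/(jωC) = -j/(ω·C) = 0 - j464 Ω
  Z3: Z = R = 279 Ω
Step 3 — With the output port shorted to ground, the output series arm Z2 runs from the junction to ground; the shunt arm Z3 also runs from the junction to ground. They appear in parallel: Z3 || Z2 = 204.9 - j123.2 Ω.
Step 4 — Series with input arm Z1: Z_in = Z1 + (Z3 || Z2) = 204.9 - j794.8 Ω = 820.7∠-75.5° Ω.
Step 5 — Source phasor: V = 27.4∠-30.0° V = 23.73 - j13.7 V.
Step 6 — Current: I = V / Z = 0.02338 + j0.02383 A = 0.03338∠45.5° A.
Step 7 — Complex power: S = V·I* = 0.2284 - j0.8858 VA.
Step 8 — Real power: P = Re(S) = 0.2284 W.
Step 9 — Reactive power: Q = Im(S) = -0.8858 VAR.
Step 10 — Apparent power: |S| = 0.9147 VA.
Step 11 — Power factor: PF = P/|S| = 0.2497 (leading).

(a) P = 0.2284 W  (b) Q = -0.8858 VAR  (c) S = 0.9147 VA  (d) PF = 0.2497 (leading)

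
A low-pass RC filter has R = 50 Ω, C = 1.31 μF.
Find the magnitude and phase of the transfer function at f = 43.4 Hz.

Step 1 — Angular frequency: ω = 2π·43.4 = 272.7 rad/s.
Step 2 — Transfer function: H(jω) = 1/(1 + jωRC).
Step 3 — Denominator: 1 + jωRC = 1 + j·272.7·50·1.31e-06 = 1 + j0.01786.
Step 4 — H = 0.9997 - j0.01786.
Step 5 — Magnitude: |H| = 0.9998 (-0.0 dB); phase: φ = -1.0°.

|H| = 0.9998 (-0.0 dB), φ = -1.0°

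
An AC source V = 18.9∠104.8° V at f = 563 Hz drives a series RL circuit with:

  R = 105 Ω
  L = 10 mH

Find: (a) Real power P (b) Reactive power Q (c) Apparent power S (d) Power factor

Step 1 — Angular frequency: ω = 2π·f = 2π·563 = 3537 rad/s.
Step 2 — Component impedances:
  R: Z = R = 105 Ω
  L: Z = jωL = j·3537·0.01 = 0 + j35.37 Ω
Step 3 — Series combination: Z_total = R + L = 105 + j35.37 Ω = 110.8∠18.6° Ω.
Step 4 — Source phasor: V = 18.9∠104.8° V = -4.828 + j18.27 V.
Step 5 — Current: I = V / Z = 0.01136 + j0.1702 A = 0.1706∠86.2° A.
Step 6 — Complex power: S = V·I* = 3.055 + j1.029 VA.
Step 7 — Real power: P = Re(S) = 3.055 W.
Step 8 — Reactive power: Q = Im(S) = 1.029 VAR.
Step 9 — Apparent power: |S| = 3.224 VA.
Step 10 — Power factor: PF = P/|S| = 0.9477 (lagging).

(a) P = 3.055 W  (b) Q = 1.029 VAR  (c) S = 3.224 VA  (d) PF = 0.9477 (lagging)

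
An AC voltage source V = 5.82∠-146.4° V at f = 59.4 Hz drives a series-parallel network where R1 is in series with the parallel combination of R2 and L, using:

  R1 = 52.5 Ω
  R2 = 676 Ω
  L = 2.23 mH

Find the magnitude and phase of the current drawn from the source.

Step 1 — Angular frequency: ω = 2π·f = 2π·59.4 = 373.2 rad/s.
Step 2 — Component impedances:
  R1: Z = R = 52.5 Ω
  R2: Z = R = 676 Ω
  L: Z = jωL = j·373.2·0.00223 = 0 + j0.8323 Ω
Step 3 — Parallel branch: R2 || L = 1/(1/R2 + 1/L) = 0.001025 + j0.8323 Ω.
Step 4 — Series with R1: Z_total = R1 + (R2 || L) = 52.5 + j0.8323 Ω = 52.51∠0.9° Ω.
Step 5 — Source phasor: V = 5.82∠-146.4° V = -4.848 - j3.221 V.
Step 6 — Ohm's law: I = V / Z_total = (-4.848 - j3.221) / (52.5 + j0.8323) = -0.09328 - j0.05987 A.
Step 7 — Convert to polar: |I| = 0.1108 A, ∠I = -147.3°.

I = 0.1108∠-147.3° A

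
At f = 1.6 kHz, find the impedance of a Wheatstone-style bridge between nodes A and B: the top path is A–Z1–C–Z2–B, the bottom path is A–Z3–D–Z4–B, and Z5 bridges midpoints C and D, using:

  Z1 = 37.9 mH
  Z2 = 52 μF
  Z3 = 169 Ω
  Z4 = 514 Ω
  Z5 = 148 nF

Step 1 — Angular frequency: ω = 2π·f = 2π·1600 = 1.005e+04 rad/s.
Step 2 — Component impedances:
  Z1: Z = jωL = j·1.005e+04·0.0379 = 0 + j381 Ω
  Z2: Z = 1/(jωC) = -j/(ω·C) = 0 - j1.913 Ω
  Z3: Z = R = 169 Ω
  Z4: Z = R = 514 Ω
  Z5: Z = 1/(jωC) = -j/(ω·C) = 0 - j672.1 Ω
Step 3 — Bridge requires nodal analysis (the Z5 bridge couples midpoints C and D, so the two paths cannot be reduced to a simple series/parallel combination). Setting node B to ground and injecting 1 A at node A, the 3-node admittance system at A, C, D solves to V_A = Z_AB = 273.6 + j306.8 Ω = 411.1∠48.3° Ω.

Z = 273.6 + j306.8 Ω = 411.1∠48.3° Ω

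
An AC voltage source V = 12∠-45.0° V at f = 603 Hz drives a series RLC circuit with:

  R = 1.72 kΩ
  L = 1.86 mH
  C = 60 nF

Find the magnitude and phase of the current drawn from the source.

Step 1 — Angular frequency: ω = 2π·f = 2π·603 = 3789 rad/s.
Step 2 — Component impedances:
  R: Z = R = 1720 Ω
  L: Z = jωL = j·3789·0.00186 = 0 + j7.047 Ω
  C: Z = 1/(jωC) = -j/(ω·C) = 0 - j4399 Ω
Step 3 — Series combination: Z_total = R + L + C = 1720 - j4392 Ω = 4717∠-68.6° Ω.
Step 4 — Source phasor: V = 12∠-45.0° V = 8.485 - j8.485 V.
Step 5 — Ohm's law: I = V / Z_total = (8.485 - j8.485) / (1720 - j4392) = 0.002331 + j0.001019 A.
Step 6 — Convert to polar: |I| = 0.002544 A, ∠I = 23.6°.

I = 0.002544∠23.6° A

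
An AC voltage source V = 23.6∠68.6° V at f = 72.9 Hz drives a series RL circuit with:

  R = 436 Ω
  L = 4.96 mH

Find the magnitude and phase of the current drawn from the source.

Step 1 — Angular frequency: ω = 2π·f = 2π·72.9 = 458 rad/s.
Step 2 — Component impedances:
  R: Z = R = 436 Ω
  L: Z = jωL = j·458·0.00496 = 0 + j2.272 Ω
Step 3 — Series combination: Z_total = R + L = 436 + j2.272 Ω = 436∠0.3° Ω.
Step 4 — Source phasor: V = 23.6∠68.6° V = 8.611 + j21.97 V.
Step 5 — Ohm's law: I = V / Z_total = (8.611 + j21.97) / (436 + j2.272) = 0.02001 + j0.05029 A.
Step 6 — Convert to polar: |I| = 0.05413 A, ∠I = 68.3°.

I = 0.05413∠68.3° A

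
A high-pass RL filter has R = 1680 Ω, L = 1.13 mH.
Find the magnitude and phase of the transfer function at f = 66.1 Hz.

Step 1 — Angular frequency: ω = 2π·66.1 = 415.3 rad/s.
Step 2 — Transfer function: H(jω) = jωL/(R + jωL).
Step 3 — Numerator jωL = j·0.4693; denominator R + jωL = 1680 + j0.4693.
Step 4 — H = 7.804e-08 + j0.0002794.
Step 5 — Magnitude: |H| = 0.0002794 (-71.1 dB); phase: φ = 90.0°.

|H| = 0.0002794 (-71.1 dB), φ = 90.0°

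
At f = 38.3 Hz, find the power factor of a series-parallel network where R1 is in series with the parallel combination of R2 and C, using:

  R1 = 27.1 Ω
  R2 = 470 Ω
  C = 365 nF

Step 1 — Angular frequency: ω = 2π·f = 2π·38.3 = 240.6 rad/s.
Step 2 — Component impedances:
  R1: Z = R = 27.1 Ω
  R2: Z = R = 470 Ω
  C: Z = 1/(jωC) = -j/(ω·C) = 0 - j1.138e+04 Ω
Step 3 — Parallel branch: R2 || C = 1/(1/R2 + 1/C) = 469.2 - j19.37 Ω.
Step 4 — Series with R1: Z_total = R1 + (R2 || C) = 496.3 - j19.37 Ω = 496.7∠-2.2° Ω.
Step 5 — Power factor: PF = cos(φ) = Re(Z)/|Z| = 496.3/496.7 = 0.9992.
Step 6 — Type: Im(Z) = -19.37 ⇒ leading (phase φ = -2.2°).

PF = 0.9992 (leading, φ = -2.2°)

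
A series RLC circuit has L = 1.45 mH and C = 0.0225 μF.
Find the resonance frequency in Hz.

Step 1 — Resonance condition Im(Z)=0 gives ω₀ = 1/√(LC).
Step 2 — ω₀ = 1/√(0.00145·2.25e-08) = 1.751e+05 rad/s.
Step 3 — f₀ = ω₀/(2π) = 2.786e+04 Hz.

f₀ = 2.786e+04 Hz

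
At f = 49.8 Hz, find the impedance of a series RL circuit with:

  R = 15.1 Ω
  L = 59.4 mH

Step 1 — Angular frequency: ω = 2π·f = 2π·49.8 = 312.9 rad/s.
Step 2 — Component impedances:
  R: Z = R = 15.1 Ω
  L: Z = jωL = j·312.9·0.0594 = 0 + j18.59 Ω
Step 3 — Series combination: Z_total = R + L = 15.1 + j18.59 Ω = 23.95∠50.9° Ω.

Z = 15.1 + j18.59 Ω = 23.95∠50.9° Ω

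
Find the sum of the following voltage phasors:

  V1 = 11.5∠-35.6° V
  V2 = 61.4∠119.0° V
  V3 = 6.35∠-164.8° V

Step 1 — Convert each phasor to rectangular form:
  V1 = 11.5·(cos(-35.6°) + j·sin(-35.6°)) = 9.351 - j6.694 V
  V2 = 61.4·(cos(119.0°) + j·sin(119.0°)) = -29.77 + j53.7 V
  V3 = 6.35·(cos(-164.8°) + j·sin(-164.8°)) = -6.128 - j1.665 V
Step 2 — Sum components: V_total = -26.54 + j45.34 V.
Step 3 — Convert to polar: |V_total| = 52.54 V, ∠V_total = 120.3°.

V_total = 52.54∠120.3° V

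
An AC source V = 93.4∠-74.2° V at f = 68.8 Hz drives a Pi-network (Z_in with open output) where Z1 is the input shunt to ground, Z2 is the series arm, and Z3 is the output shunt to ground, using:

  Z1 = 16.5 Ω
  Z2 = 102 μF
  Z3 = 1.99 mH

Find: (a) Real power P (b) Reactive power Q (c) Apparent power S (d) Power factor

Step 1 — Angular frequency: ω = 2π·f = 2π·68.8 = 432.3 rad/s.
Step 2 — Component impedances:
  Z1: Z = R = 16.5 Ω
  Z2: Z = 1/(jωC) = -j/(ω·C) = 0 - j22.68 Ω
  Z3: Z = jωL = j·432.3·0.00199 = 0 + j0.8602 Ω
Step 3 — With open output, the series arm Z2 and the output shunt Z3 appear in series to ground: Z2 + Z3 = 0 - j21.82 Ω.
Step 4 — Parallel with input shunt Z1: Z_in = Z1 || (Z2 + Z3) = 10.5 - j7.938 Ω = 13.16∠-37.1° Ω.
Step 5 — Source phasor: V = 93.4∠-74.2° V = 25.43 - j89.87 V.
Step 6 — Current: I = V / Z = 5.66 - j4.281 A = 7.097∠-37.1° A.
Step 7 — Complex power: S = V·I* = 528.7 - j399.8 VA.
Step 8 — Real power: P = Re(S) = 528.7 W.
Step 9 — Reactive power: Q = Im(S) = -399.8 VAR.
Step 10 — Apparent power: |S| = 662.9 VA.
Step 11 — Power factor: PF = P/|S| = 0.7976 (leading).

(a) P = 528.7 W  (b) Q = -399.8 VAR  (c) S = 662.9 VA  (d) PF = 0.7976 (leading)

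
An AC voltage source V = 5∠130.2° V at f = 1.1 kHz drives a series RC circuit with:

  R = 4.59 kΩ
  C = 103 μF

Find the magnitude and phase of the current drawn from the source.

Step 1 — Angular frequency: ω = 2π·f = 2π·1100 = 6912 rad/s.
Step 2 — Component impedances:
  R: Z = R = 4590 Ω
  C: Z = 1/(jωC) = -j/(ω·C) = 0 - j1.405 Ω
Step 3 — Series combination: Z_total = R + C = 4590 - j1.405 Ω = 4590∠-0.0° Ω.
Step 4 — Source phasor: V = 5∠130.2° V = -3.227 + j3.819 V.
Step 5 — Ohm's law: I = V / Z_total = (-3.227 + j3.819) / (4590 - j1.405) = -0.0007034 + j0.0008318 A.
Step 6 — Convert to polar: |I| = 0.001089 A, ∠I = 130.2°.

I = 0.001089∠130.2° A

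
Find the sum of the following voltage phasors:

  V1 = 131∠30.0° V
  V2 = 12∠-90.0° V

Step 1 — Convert each phasor to rectangular form:
  V1 = 131·(cos(30.0°) + j·sin(30.0°)) = 113.4 + j65.5 V
  V2 = 12·(cos(-90.0°) + j·sin(-90.0°)) = 0 - j12 V
Step 2 — Sum components: V_total = 113.4 + j53.5 V.
Step 3 — Convert to polar: |V_total| = 125.4 V, ∠V_total = 25.2°.

V_total = 125.4∠25.2° V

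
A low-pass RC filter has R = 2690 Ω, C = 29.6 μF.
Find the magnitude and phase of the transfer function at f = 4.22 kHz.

Step 1 — Angular frequency: ω = 2π·4220 = 2.652e+04 rad/s.
Step 2 — Transfer function: H(jω) = 1/(1 + jωRC).
Step 3 — Denominator: 1 + jωRC = 1 + j·2.652e+04·2690·2.96e-05 = 1 + j2111.
Step 4 — H = 2.244e-07 - j0.0004737.
Step 5 — Magnitude: |H| = 0.0004737 (-66.5 dB); phase: φ = -90.0°.

|H| = 0.0004737 (-66.5 dB), φ = -90.0°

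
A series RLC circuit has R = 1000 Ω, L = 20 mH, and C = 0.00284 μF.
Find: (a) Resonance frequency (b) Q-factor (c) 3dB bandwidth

Step 1 — Resonance condition Im(Z)=0 gives ω₀ = 1/√(LC).
Step 2 — ω₀ = 1/√(0.02·2.84e-09) = 1.327e+05 rad/s.
Step 3 — f₀ = ω₀/(2π) = 2.112e+04 Hz.
Step 4 — Series Q: Q = ω₀L/R = 1.327e+05·0.02/1000 = 2.654.
Step 5 — 3dB bandwidth: Δω = ω₀/Q = 5e+04 rad/s; BW = Δω/(2π) = 7958 Hz.

(a) f₀ = 2.112e+04 Hz  (b) Q = 2.654  (c) BW = 7958 Hz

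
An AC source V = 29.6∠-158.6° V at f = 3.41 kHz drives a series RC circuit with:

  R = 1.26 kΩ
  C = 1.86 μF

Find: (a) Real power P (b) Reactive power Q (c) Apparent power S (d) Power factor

Step 1 — Angular frequency: ω = 2π·f = 2π·3410 = 2.143e+04 rad/s.
Step 2 — Component impedances:
  R: Z = R = 1260 Ω
  C: Z = 1/(jωC) = -j/(ω·C) = 0 - j25.09 Ω
Step 3 — Series combination: Z_total = R + C = 1260 - j25.09 Ω = 1260∠-1.1° Ω.
Step 4 — Source phasor: V = 29.6∠-158.6° V = -27.56 - j10.8 V.
Step 5 — Current: I = V / Z = -0.02169 - j0.009004 A = 0.02349∠-157.5° A.
Step 6 — Complex power: S = V·I* = 0.6951 - j0.01384 VA.
Step 7 — Real power: P = Re(S) = 0.6951 W.
Step 8 — Reactive power: Q = Im(S) = -0.01384 VAR.
Step 9 — Apparent power: |S| = 0.6952 VA.
Step 10 — Power factor: PF = P/|S| = 0.9998 (leading).

(a) P = 0.6951 W  (b) Q = -0.01384 VAR  (c) S = 0.6952 VA  (d) PF = 0.9998 (leading)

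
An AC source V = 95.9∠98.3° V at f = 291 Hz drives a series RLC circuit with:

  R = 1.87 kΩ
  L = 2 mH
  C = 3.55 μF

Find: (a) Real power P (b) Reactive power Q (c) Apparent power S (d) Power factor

Step 1 — Angular frequency: ω = 2π·f = 2π·291 = 1828 rad/s.
Step 2 — Component impedances:
  R: Z = R = 1870 Ω
  L: Z = jωL = j·1828·0.002 = 0 + j3.657 Ω
  C: Z = 1/(jωC) = -j/(ω·C) = 0 - j154.1 Ω
Step 3 — Series combination: Z_total = R + L + C = 1870 - j150.4 Ω = 1876∠-4.6° Ω.
Step 4 — Source phasor: V = 95.9∠98.3° V = -13.84 + j94.9 V.
Step 5 — Current: I = V / Z = -0.01141 + j0.04983 A = 0.05112∠102.9° A.
Step 6 — Complex power: S = V·I* = 4.886 - j0.393 VA.
Step 7 — Real power: P = Re(S) = 4.886 W.
Step 8 — Reactive power: Q = Im(S) = -0.393 VAR.
Step 9 — Apparent power: |S| = 4.902 VA.
Step 10 — Power factor: PF = P/|S| = 0.9968 (leading).

(a) P = 4.886 W  (b) Q = -0.393 VAR  (c) S = 4.902 VA  (d) PF = 0.9968 (leading)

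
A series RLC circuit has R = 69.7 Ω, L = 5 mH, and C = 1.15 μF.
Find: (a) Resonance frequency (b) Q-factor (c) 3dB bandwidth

Step 1 — Resonance condition Im(Z)=0 gives ω₀ = 1/√(LC).
Step 2 — ω₀ = 1/√(0.005·1.15e-06) = 1.319e+04 rad/s.
Step 3 — f₀ = ω₀/(2π) = 2099 Hz.
Step 4 — Series Q: Q = ω₀L/R = 1.319e+04·0.005/69.7 = 0.946.
Step 5 — 3dB bandwidth: Δω = ω₀/Q = 1.394e+04 rad/s; BW = Δω/(2π) = 2219 Hz.

(a) f₀ = 2099 Hz  (b) Q = 0.946  (c) BW = 2219 Hz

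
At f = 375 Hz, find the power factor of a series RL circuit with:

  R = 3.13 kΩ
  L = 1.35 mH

Step 1 — Angular frequency: ω = 2π·f = 2π·375 = 2356 rad/s.
Step 2 — Component impedances:
  R: Z = R = 3130 Ω
  L: Z = jωL = j·2356·0.00135 = 0 + j3.181 Ω
Step 3 — Series combination: Z_total = R + L = 3130 + j3.181 Ω = 3130∠0.1° Ω.
Step 4 — Power factor: PF = cos(φ) = Re(Z)/|Z| = 3130/3130 = 1.
Step 5 — Type: Im(Z) = 3.181 ⇒ lagging (phase φ = 0.1°).

PF = 1 (lagging, φ = 0.1°)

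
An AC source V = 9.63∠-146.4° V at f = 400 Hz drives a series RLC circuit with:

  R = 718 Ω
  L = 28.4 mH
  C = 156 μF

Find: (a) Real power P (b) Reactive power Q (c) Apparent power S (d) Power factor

Step 1 — Angular frequency: ω = 2π·f = 2π·400 = 2513 rad/s.
Step 2 — Component impedances:
  R: Z = R = 718 Ω
  L: Z = jωL = j·2513·0.0284 = 0 + j71.38 Ω
  C: Z = 1/(jωC) = -j/(ω·C) = 0 - j2.551 Ω
Step 3 — Series combination: Z_total = R + L + C = 718 + j68.83 Ω = 721.3∠5.5° Ω.
Step 4 — Source phasor: V = 9.63∠-146.4° V = -8.021 - j5.329 V.
Step 5 — Current: I = V / Z = -0.01177 - j0.006294 A = 0.01335∠-151.9° A.
Step 6 — Complex power: S = V·I* = 0.128 + j0.01227 VA.
Step 7 — Real power: P = Re(S) = 0.128 W.
Step 8 — Reactive power: Q = Im(S) = 0.01227 VAR.
Step 9 — Apparent power: |S| = 0.1286 VA.
Step 10 — Power factor: PF = P/|S| = 0.9954 (lagging).

(a) P = 0.128 W  (b) Q = 0.01227 VAR  (c) S = 0.1286 VA  (d) PF = 0.9954 (lagging)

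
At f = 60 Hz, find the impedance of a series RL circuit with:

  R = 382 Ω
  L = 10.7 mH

Step 1 — Angular frequency: ω = 2π·f = 2π·60 = 377 rad/s.
Step 2 — Component impedances:
  R: Z = R = 382 Ω
  L: Z = jωL = j·377·0.0107 = 0 + j4.034 Ω
Step 3 — Series combination: Z_total = R + L = 382 + j4.034 Ω = 382∠0.6° Ω.

Z = 382 + j4.034 Ω = 382∠0.6° Ω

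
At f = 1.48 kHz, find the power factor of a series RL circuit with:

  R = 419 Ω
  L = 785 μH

Step 1 — Angular frequency: ω = 2π·f = 2π·1480 = 9299 rad/s.
Step 2 — Component impedances:
  R: Z = R = 419 Ω
  L: Z = jωL = j·9299·0.000785 = 0 + j7.3 Ω
Step 3 — Series combination: Z_total = R + L = 419 + j7.3 Ω = 419.1∠1.0° Ω.
Step 4 — Power factor: PF = cos(φ) = Re(Z)/|Z| = 419/419.1 = 0.9998.
Step 5 — Type: Im(Z) = 7.3 ⇒ lagging (phase φ = 1.0°).

PF = 0.9998 (lagging, φ = 1.0°)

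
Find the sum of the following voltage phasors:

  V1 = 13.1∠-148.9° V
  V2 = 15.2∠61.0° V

Step 1 — Convert each phasor to rectangular form:
  V1 = 13.1·(cos(-148.9°) + j·sin(-148.9°)) = -11.22 - j6.767 V
  V2 = 15.2·(cos(61.0°) + j·sin(61.0°)) = 7.369 + j13.29 V
Step 2 — Sum components: V_total = -3.848 + j6.528 V.
Step 3 — Convert to polar: |V_total| = 7.577 V, ∠V_total = 120.5°.

V_total = 7.577∠120.5° V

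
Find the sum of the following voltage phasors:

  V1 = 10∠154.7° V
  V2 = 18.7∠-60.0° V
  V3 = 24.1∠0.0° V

Step 1 — Convert each phasor to rectangular form:
  V1 = 10·(cos(154.7°) + j·sin(154.7°)) = -9.041 + j4.274 V
  V2 = 18.7·(cos(-60.0°) + j·sin(-60.0°)) = 9.35 - j16.19 V
  V3 = 24.1·(cos(0.0°) + j·sin(0.0°)) = 24.1 V
Step 2 — Sum components: V_total = 24.41 - j11.92 V.
Step 3 — Convert to polar: |V_total| = 27.16 V, ∠V_total = -26.0°.

V_total = 27.16∠-26.0° V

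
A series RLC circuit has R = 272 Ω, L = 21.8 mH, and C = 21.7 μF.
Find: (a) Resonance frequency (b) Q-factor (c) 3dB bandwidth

Step 1 — Resonance: ω₀ = 1/√(LC) = 1/√(0.0218·2.17e-05) = 1454 rad/s.
Step 2 — f₀ = ω₀/(2π) = 231.4 Hz.
Step 3 — Series Q: Q = ω₀L/R = 1454·0.0218/272 = 0.1165.
Step 4 — Bandwidth: Δω = ω₀/Q = 1.248e+04 rad/s; BW = Δω/(2π) = 1986 Hz.

(a) f₀ = 231.4 Hz  (b) Q = 0.1165  (c) BW = 1986 Hz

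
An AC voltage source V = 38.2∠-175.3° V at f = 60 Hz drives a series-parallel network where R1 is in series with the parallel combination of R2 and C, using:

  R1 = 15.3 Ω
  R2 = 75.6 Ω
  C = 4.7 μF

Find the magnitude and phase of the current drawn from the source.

Step 1 — Angular frequency: ω = 2π·f = 2π·60 = 377 rad/s.
Step 2 — Component impedances:
  R1: Z = R = 15.3 Ω
  R2: Z = R = 75.6 Ω
  C: Z = 1/(jωC) = -j/(ω·C) = 0 - j564.4 Ω
Step 3 — Parallel branch: R2 || C = 1/(1/R2 + 1/C) = 74.27 - j9.948 Ω.
Step 4 — Series with R1: Z_total = R1 + (R2 || C) = 89.57 - j9.948 Ω = 90.12∠-6.3° Ω.
Step 5 — Source phasor: V = 38.2∠-175.3° V = -38.07 - j3.13 V.
Step 6 — Ohm's law: I = V / Z_total = (-38.07 - j3.13) / (89.57 - j9.948) = -0.416 - j0.08116 A.
Step 7 — Convert to polar: |I| = 0.4239 A, ∠I = -169.0°.

I = 0.4239∠-169.0° A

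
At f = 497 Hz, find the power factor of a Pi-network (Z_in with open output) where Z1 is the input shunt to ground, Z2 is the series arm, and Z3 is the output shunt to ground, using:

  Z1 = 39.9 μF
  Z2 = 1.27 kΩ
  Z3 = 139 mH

Step 1 — Angular frequency: ω = 2π·f = 2π·497 = 3123 rad/s.
Step 2 — Component impedances:
  Z1: Z = 1/(jωC) = -j/(ω·C) = 0 - j8.026 Ω
  Z2: Z = R = 1270 Ω
  Z3: Z = jωL = j·3123·0.139 = 0 + j434.1 Ω
Step 3 — With open output, the series arm Z2 and the output shunt Z3 appear in series to ground: Z2 + Z3 = 1270 + j434.1 Ω.
Step 4 — Parallel with input shunt Z1: Z_in = Z1 || (Z2 + Z3) = 0.04559 - j8.041 Ω = 8.041∠-89.7° Ω.
Step 5 — Power factor: PF = cos(φ) = Re(Z)/|Z| = 0.045589/8.0413 = 0.005669.
Step 6 — Type: Im(Z) = -8.041 ⇒ leading (phase φ = -89.7°).

PF = 0.005669 (leading, φ = -89.7°)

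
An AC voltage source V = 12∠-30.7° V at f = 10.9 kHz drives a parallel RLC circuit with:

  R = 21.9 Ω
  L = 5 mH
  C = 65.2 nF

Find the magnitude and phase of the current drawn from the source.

Step 1 — Angular frequency: ω = 2π·f = 2π·1.09e+04 = 6.849e+04 rad/s.
Step 2 — Component impedances:
  R: Z = R = 21.9 Ω
  L: Z = jωL = j·6.849e+04·0.005 = 0 + j342.4 Ω
  C: Z = 1/(jωC) = -j/(ω·C) = 0 - j223.9 Ω
Step 3 — Parallel combination: 1/Z_total = 1/R + 1/L + 1/C; Z_total = 21.87 - j0.7402 Ω = 21.89∠-1.9° Ω.
Step 4 — Source phasor: V = 12∠-30.7° V = 10.32 - j6.127 V.
Step 5 — Ohm's law: I = V / Z_total = (10.32 - j6.127) / (21.87 - j0.7402) = 0.4806 - j0.2638 A.
Step 6 — Convert to polar: |I| = 0.5483 A, ∠I = -28.8°.

I = 0.5483∠-28.8° A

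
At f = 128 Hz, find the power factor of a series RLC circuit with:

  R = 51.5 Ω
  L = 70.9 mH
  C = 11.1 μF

Step 1 — Angular frequency: ω = 2π·f = 2π·128 = 804.2 rad/s.
Step 2 — Component impedances:
  R: Z = R = 51.5 Ω
  L: Z = jωL = j·804.2·0.0709 = 0 + j57.02 Ω
  C: Z = 1/(jωC) = -j/(ω·C) = 0 - j112 Ω
Step 3 — Series combination: Z_total = R + L + C = 51.5 - j55 Ω = 75.35∠-46.9° Ω.
Step 4 — Power factor: PF = cos(φ) = Re(Z)/|Z| = 51.5/75.35 = 0.6835.
Step 5 — Type: Im(Z) = -55 ⇒ leading (phase φ = -46.9°).

PF = 0.6835 (leading, φ = -46.9°)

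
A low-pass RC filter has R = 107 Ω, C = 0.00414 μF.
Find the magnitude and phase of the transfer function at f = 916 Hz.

Step 1 — Angular frequency: ω = 2π·916 = 5755 rad/s.
Step 2 — Transfer function: H(jω) = 1/(1 + jωRC).
Step 3 — Denominator: 1 + jωRC = 1 + j·5755·107·4.14e-09 = 1 + j0.00255.
Step 4 — H = 1 - j0.00255.
Step 5 — Magnitude: |H| = 1 (-0.0 dB); phase: φ = -0.1°.

|H| = 1 (-0.0 dB), φ = -0.1°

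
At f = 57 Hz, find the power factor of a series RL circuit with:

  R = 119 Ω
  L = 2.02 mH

Step 1 — Angular frequency: ω = 2π·f = 2π·57 = 358.1 rad/s.
Step 2 — Component impedances:
  R: Z = R = 119 Ω
  L: Z = jωL = j·358.1·0.00202 = 0 + j0.7234 Ω
Step 3 — Series combination: Z_total = R + L = 119 + j0.7234 Ω = 119∠0.3° Ω.
Step 4 — Power factor: PF = cos(φ) = Re(Z)/|Z| = 119/119 = 1.
Step 5 — Type: Im(Z) = 0.7234 ⇒ lagging (phase φ = 0.3°).

PF = 1 (lagging, φ = 0.3°)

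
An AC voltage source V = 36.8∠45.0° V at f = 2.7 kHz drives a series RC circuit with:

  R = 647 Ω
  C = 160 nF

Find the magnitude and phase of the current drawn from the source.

Step 1 — Angular frequency: ω = 2π·f = 2π·2700 = 1.696e+04 rad/s.
Step 2 — Component impedances:
  R: Z = R = 647 Ω
  C: Z = 1/(jωC) = -j/(ω·C) = 0 - j368.4 Ω
Step 3 — Series combination: Z_total = R + C = 647 - j368.4 Ω = 744.5∠-29.7° Ω.
Step 4 — Source phasor: V = 36.8∠45.0° V = 26.02 + j26.02 V.
Step 5 — Ohm's law: I = V / Z_total = (26.02 + j26.02) / (647 - j368.4) = 0.01308 + j0.04767 A.
Step 6 — Convert to polar: |I| = 0.04943 A, ∠I = 74.7°.

I = 0.04943∠74.7° A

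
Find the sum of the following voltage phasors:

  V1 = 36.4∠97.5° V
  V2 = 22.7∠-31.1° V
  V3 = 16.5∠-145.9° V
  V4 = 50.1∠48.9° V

Step 1 — Convert each phasor to rectangular form:
  V1 = 36.4·(cos(97.5°) + j·sin(97.5°)) = -4.751 + j36.09 V
  V2 = 22.7·(cos(-31.1°) + j·sin(-31.1°)) = 19.44 - j11.73 V
  V3 = 16.5·(cos(-145.9°) + j·sin(-145.9°)) = -13.66 - j9.251 V
  V4 = 50.1·(cos(48.9°) + j·sin(48.9°)) = 32.93 + j37.75 V
Step 2 — Sum components: V_total = 33.96 + j52.87 V.
Step 3 — Convert to polar: |V_total| = 62.83 V, ∠V_total = 57.3°.

V_total = 62.83∠57.3° V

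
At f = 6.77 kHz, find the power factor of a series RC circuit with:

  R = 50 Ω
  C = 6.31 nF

Step 1 — Angular frequency: ω = 2π·f = 2π·6770 = 4.254e+04 rad/s.
Step 2 — Component impedances:
  R: Z = R = 50 Ω
  C: Z = 1/(jωC) = -j/(ω·C) = 0 - j3726 Ω
Step 3 — Series combination: Z_total = R + C = 50 - j3726 Ω = 3726∠-89.2° Ω.
Step 4 — Power factor: PF = cos(φ) = Re(Z)/|Z| = 50/3726 = 0.01342.
Step 5 — Type: Im(Z) = -3726 ⇒ leading (phase φ = -89.2°).

PF = 0.01342 (leading, φ = -89.2°)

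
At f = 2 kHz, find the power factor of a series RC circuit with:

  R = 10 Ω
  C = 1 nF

Step 1 — Angular frequency: ω = 2π·f = 2π·2000 = 1.257e+04 rad/s.
Step 2 — Component impedances:
  R: Z = R = 10 Ω
  C: Z = 1/(jωC) = -j/(ω·C) = 0 - j7.958e+04 Ω
Step 3 — Series combination: Z_total = R + C = 10 - j7.958e+04 Ω = 7.958e+04∠-90.0° Ω.
Step 4 — Power factor: PF = cos(φ) = Re(Z)/|Z| = 10/7.958e+04 = 0.0001257.
Step 5 — Type: Im(Z) = -7.958e+04 ⇒ leading (phase φ = -90.0°).

PF = 0.0001257 (leading, φ = -90.0°)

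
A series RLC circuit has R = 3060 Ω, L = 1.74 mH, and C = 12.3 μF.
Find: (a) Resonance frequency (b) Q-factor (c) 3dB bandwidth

Step 1 — Resonance: ω₀ = 1/√(LC) = 1/√(0.00174·1.23e-05) = 6836 rad/s.
Step 2 — f₀ = ω₀/(2π) = 1088 Hz.
Step 3 — Series Q: Q = ω₀L/R = 6836·0.00174/3060 = 0.003887.
Step 4 — Bandwidth: Δω = ω₀/Q = 1.759e+06 rad/s; BW = Δω/(2π) = 2.799e+05 Hz.

(a) f₀ = 1088 Hz  (b) Q = 0.003887  (c) BW = 2.799e+05 Hz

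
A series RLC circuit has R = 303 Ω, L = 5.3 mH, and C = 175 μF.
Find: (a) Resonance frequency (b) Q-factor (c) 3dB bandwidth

Step 1 — Resonance: ω₀ = 1/√(LC) = 1/√(0.0053·0.000175) = 1038 rad/s.
Step 2 — f₀ = ω₀/(2π) = 165.3 Hz.
Step 3 — Series Q: Q = ω₀L/R = 1038·0.0053/303 = 0.01816.
Step 4 — Bandwidth: Δω = ω₀/Q = 5.717e+04 rad/s; BW = Δω/(2π) = 9099 Hz.

(a) f₀ = 165.3 Hz  (b) Q = 0.01816  (c) BW = 9099 Hz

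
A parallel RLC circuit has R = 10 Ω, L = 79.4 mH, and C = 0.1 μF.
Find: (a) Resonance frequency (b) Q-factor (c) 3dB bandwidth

Step 1 — Resonance: ω₀ = 1/√(LC) = 1/√(0.0794·1e-07) = 1.122e+04 rad/s.
Step 2 — f₀ = ω₀/(2π) = 1786 Hz.
Step 3 — Parallel Q: Q = R/(ω₀L) = 10/(1.122e+04·0.0794) = 0.01122.
Step 4 — Bandwidth: Δω = ω₀/Q = 1e+06 rad/s; BW = Δω/(2π) = 1.592e+05 Hz.

(a) f₀ = 1786 Hz  (b) Q = 0.01122  (c) BW = 1.592e+05 Hz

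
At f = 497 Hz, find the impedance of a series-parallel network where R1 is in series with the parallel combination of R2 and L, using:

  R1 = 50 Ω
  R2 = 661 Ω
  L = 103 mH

Step 1 — Angular frequency: ω = 2π·f = 2π·497 = 3123 rad/s.
Step 2 — Component impedances:
  R1: Z = R = 50 Ω
  R2: Z = R = 661 Ω
  L: Z = jωL = j·3123·0.103 = 0 + j321.6 Ω
Step 3 — Parallel branch: R2 || L = 1/(1/R2 + 1/L) = 126.5 + j260.1 Ω.
Step 4 — Series with R1: Z_total = R1 + (R2 || L) = 176.5 + j260.1 Ω = 314.3∠55.8° Ω.

Z = 176.5 + j260.1 Ω = 314.3∠55.8° Ω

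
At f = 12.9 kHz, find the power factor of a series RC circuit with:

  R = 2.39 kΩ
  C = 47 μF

Step 1 — Angular frequency: ω = 2π·f = 2π·1.29e+04 = 8.105e+04 rad/s.
Step 2 — Component impedances:
  R: Z = R = 2390 Ω
  C: Z = 1/(jωC) = -j/(ω·C) = 0 - j0.2625 Ω
Step 3 — Series combination: Z_total = R + C = 2390 - j0.2625 Ω = 2390∠-0.0° Ω.
Step 4 — Power factor: PF = cos(φ) = Re(Z)/|Z| = 2390/2390 = 1.
Step 5 — Type: Im(Z) = -0.2625 ⇒ leading (phase φ = -0.0°).

PF = 1 (leading, φ = -0.0°)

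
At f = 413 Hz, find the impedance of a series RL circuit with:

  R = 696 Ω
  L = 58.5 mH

Step 1 — Angular frequency: ω = 2π·f = 2π·413 = 2595 rad/s.
Step 2 — Component impedances:
  R: Z = R = 696 Ω
  L: Z = jωL = j·2595·0.0585 = 0 + j151.8 Ω
Step 3 — Series combination: Z_total = R + L = 696 + j151.8 Ω = 712.4∠12.3° Ω.

Z = 696 + j151.8 Ω = 712.4∠12.3° Ω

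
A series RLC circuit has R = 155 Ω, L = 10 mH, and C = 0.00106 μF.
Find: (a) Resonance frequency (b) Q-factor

Step 1 — Resonance condition Im(Z)=0 gives ω₀ = 1/√(LC).
Step 2 — ω₀ = 1/√(0.01·1.06e-09) = 3.071e+05 rad/s.
Step 3 — f₀ = ω₀/(2π) = 4.888e+04 Hz.
Step 4 — Series Q: Q = ω₀L/R = 3.071e+05·0.01/155 = 19.82.

(a) f₀ = 4.888e+04 Hz  (b) Q = 19.82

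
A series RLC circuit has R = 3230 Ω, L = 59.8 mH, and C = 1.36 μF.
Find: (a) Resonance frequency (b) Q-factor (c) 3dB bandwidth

Step 1 — Resonance condition Im(Z)=0 gives ω₀ = 1/√(LC).
Step 2 — ω₀ = 1/√(0.0598·1.36e-06) = 3507 rad/s.
Step 3 — f₀ = ω₀/(2π) = 558.1 Hz.
Step 4 — Series Q: Q = ω₀L/R = 3507·0.0598/3230 = 0.06492.
Step 5 — 3dB bandwidth: Δω = ω₀/Q = 5.401e+04 rad/s; BW = Δω/(2π) = 8596 Hz.

(a) f₀ = 558.1 Hz  (b) Q = 0.06492  (c) BW = 8596 Hz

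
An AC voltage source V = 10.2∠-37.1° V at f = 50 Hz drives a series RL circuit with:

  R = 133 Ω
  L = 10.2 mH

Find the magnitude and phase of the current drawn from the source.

Step 1 — Angular frequency: ω = 2π·f = 2π·50 = 314.2 rad/s.
Step 2 — Component impedances:
  R: Z = R = 133 Ω
  L: Z = jωL = j·314.2·0.0102 = 0 + j3.204 Ω
Step 3 — Series combination: Z_total = R + L = 133 + j3.204 Ω = 133∠1.4° Ω.
Step 4 — Source phasor: V = 10.2∠-37.1° V = 8.135 - j6.153 V.
Step 5 — Ohm's law: I = V / Z_total = (8.135 - j6.153) / (133 + j3.204) = 0.06002 - j0.04771 A.
Step 6 — Convert to polar: |I| = 0.07667 A, ∠I = -38.5°.

I = 0.07667∠-38.5° A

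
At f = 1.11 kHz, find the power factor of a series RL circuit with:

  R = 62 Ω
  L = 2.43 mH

Step 1 — Angular frequency: ω = 2π·f = 2π·1110 = 6974 rad/s.
Step 2 — Component impedances:
  R: Z = R = 62 Ω
  L: Z = jωL = j·6974·0.00243 = 0 + j16.95 Ω
Step 3 — Series combination: Z_total = R + L = 62 + j16.95 Ω = 64.27∠15.3° Ω.
Step 4 — Power factor: PF = cos(φ) = Re(Z)/|Z| = 62/64.275 = 0.9646.
Step 5 — Type: Im(Z) = 16.95 ⇒ lagging (phase φ = 15.3°).

PF = 0.9646 (lagging, φ = 15.3°)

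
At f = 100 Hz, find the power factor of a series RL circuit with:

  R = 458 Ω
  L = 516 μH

Step 1 — Angular frequency: ω = 2π·f = 2π·100 = 628.3 rad/s.
Step 2 — Component impedances:
  R: Z = R = 458 Ω
  L: Z = jωL = j·628.3·0.000516 = 0 + j0.3242 Ω
Step 3 — Series combination: Z_total = R + L = 458 + j0.3242 Ω = 458∠0.0° Ω.
Step 4 — Power factor: PF = cos(φ) = Re(Z)/|Z| = 458/458 = 1.
Step 5 — Type: Im(Z) = 0.3242 ⇒ lagging (phase φ = 0.0°).

PF = 1 (lagging, φ = 0.0°)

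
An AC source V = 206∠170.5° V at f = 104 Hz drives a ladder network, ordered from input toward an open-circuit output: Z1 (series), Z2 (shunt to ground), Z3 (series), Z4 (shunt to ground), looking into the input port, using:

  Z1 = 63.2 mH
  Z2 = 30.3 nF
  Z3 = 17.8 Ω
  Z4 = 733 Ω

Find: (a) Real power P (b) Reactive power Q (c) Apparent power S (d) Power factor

Step 1 — Angular frequency: ω = 2π·f = 2π·104 = 653.5 rad/s.
Step 2 — Component impedances:
  Z1: Z = jωL = j·653.5·0.0632 = 0 + j41.3 Ω
  Z2: Z = 1/(jωC) = -j/(ω·C) = 0 - j5.051e+04 Ω
  Z3: Z = R = 17.8 Ω
  Z4: Z = R = 733 Ω
Step 3 — Ladder network (open output): work backward from the far end, alternating series and parallel combinations. Z_in = 750.6 + j30.14 Ω = 751.2∠2.3° Ω.
Step 4 — Source phasor: V = 206∠170.5° V = -203.2 + j34 V.
Step 5 — Current: I = V / Z = -0.2684 + j0.05607 A = 0.2742∠168.2° A.
Step 6 — Complex power: S = V·I* = 56.44 + j2.266 VA.
Step 7 — Real power: P = Re(S) = 56.44 W.
Step 8 — Reactive power: Q = Im(S) = 2.266 VAR.
Step 9 — Apparent power: |S| = 56.49 VA.
Step 10 — Power factor: PF = P/|S| = 0.9992 (lagging).

(a) P = 56.44 W  (b) Q = 2.266 VAR  (c) S = 56.49 VA  (d) PF = 0.9992 (lagging)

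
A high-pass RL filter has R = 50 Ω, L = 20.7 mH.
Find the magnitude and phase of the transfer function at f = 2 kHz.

Step 1 — Angular frequency: ω = 2π·2000 = 1.257e+04 rad/s.
Step 2 — Transfer function: H(jω) = jωL/(R + jωL).
Step 3 — Numerator jωL = j·260.1; denominator R + jωL = 50 + j260.1.
Step 4 — H = 0.9644 + j0.1854.
Step 5 — Magnitude: |H| = 0.982 (-0.2 dB); phase: φ = 10.9°.

|H| = 0.982 (-0.2 dB), φ = 10.9°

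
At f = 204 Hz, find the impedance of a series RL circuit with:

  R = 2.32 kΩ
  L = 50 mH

Step 1 — Angular frequency: ω = 2π·f = 2π·204 = 1282 rad/s.
Step 2 — Component impedances:
  R: Z = R = 2320 Ω
  L: Z = jωL = j·1282·0.05 = 0 + j64.09 Ω
Step 3 — Series combination: Z_total = R + L = 2320 + j64.09 Ω = 2321∠1.6° Ω.

Z = 2320 + j64.09 Ω = 2321∠1.6° Ω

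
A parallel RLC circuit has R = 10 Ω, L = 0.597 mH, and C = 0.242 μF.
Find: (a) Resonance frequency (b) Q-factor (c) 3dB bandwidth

Step 1 — Resonance: ω₀ = 1/√(LC) = 1/√(0.000597·2.42e-07) = 8.32e+04 rad/s.
Step 2 — f₀ = ω₀/(2π) = 1.324e+04 Hz.
Step 3 — Parallel Q: Q = R/(ω₀L) = 10/(8.32e+04·0.000597) = 0.2013.
Step 4 — Bandwidth: Δω = ω₀/Q = 4.132e+05 rad/s; BW = Δω/(2π) = 6.577e+04 Hz.

(a) f₀ = 1.324e+04 Hz  (b) Q = 0.2013  (c) BW = 6.577e+04 Hz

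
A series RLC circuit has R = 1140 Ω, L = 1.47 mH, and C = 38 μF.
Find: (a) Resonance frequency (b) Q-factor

Step 1 — Resonance condition Im(Z)=0 gives ω₀ = 1/√(LC).
Step 2 — ω₀ = 1/√(0.00147·3.8e-05) = 4231 rad/s.
Step 3 — f₀ = ω₀/(2π) = 673.4 Hz.
Step 4 — Series Q: Q = ω₀L/R = 4231·0.00147/1140 = 0.005456.

(a) f₀ = 673.4 Hz  (b) Q = 0.005456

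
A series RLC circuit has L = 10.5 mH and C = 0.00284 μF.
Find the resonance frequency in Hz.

Step 1 — Resonance condition Im(Z)=0 gives ω₀ = 1/√(LC).
Step 2 — ω₀ = 1/√(0.0105·2.84e-09) = 1.831e+05 rad/s.
Step 3 — f₀ = ω₀/(2π) = 2.915e+04 Hz.

f₀ = 2.915e+04 Hz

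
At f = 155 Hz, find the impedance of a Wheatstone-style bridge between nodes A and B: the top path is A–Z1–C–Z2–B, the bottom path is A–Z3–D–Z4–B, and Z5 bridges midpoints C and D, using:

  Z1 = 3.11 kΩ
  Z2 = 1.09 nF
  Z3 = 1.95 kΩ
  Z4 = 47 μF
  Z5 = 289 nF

Step 1 — Angular frequency: ω = 2π·f = 2π·155 = 973.9 rad/s.
Step 2 — Component impedances:
  Z1: Z = R = 3110 Ω
  Z2: Z = 1/(jωC) = -j/(ω·C) = 0 - j9.42e+05 Ω
  Z3: Z = R = 1950 Ω
  Z4: Z = 1/(jωC) = -j/(ω·C) = 0 - j21.85 Ω
  Z5: Z = 1/(jωC) = -j/(ω·C) = 0 - j3553 Ω
Step 3 — Bridge requires nodal analysis (the Z5 bridge couples midpoints C and D, so the two paths cannot be reduced to a simple series/parallel combination). Setting node B to ground and injecting 1 A at node A, the 3-node admittance system at A, C, D solves to V_A = Z_AB = 1445 - j374.8 Ω = 1493∠-14.5° Ω.

Z = 1445 - j374.8 Ω = 1493∠-14.5° Ω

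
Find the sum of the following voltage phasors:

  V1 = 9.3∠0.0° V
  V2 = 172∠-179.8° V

Step 1 — Convert each phasor to rectangular form:
  V1 = 9.3·(cos(0.0°) + j·sin(0.0°)) = 9.3 V
  V2 = 172·(cos(-179.8°) + j·sin(-179.8°)) = -172 - j0.6004 V
Step 2 — Sum components: V_total = -162.7 - j0.6004 V.
Step 3 — Convert to polar: |V_total| = 162.7 V, ∠V_total = -179.8°.

V_total = 162.7∠-179.8° V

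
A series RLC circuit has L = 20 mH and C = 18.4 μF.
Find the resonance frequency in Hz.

Step 1 — Resonance condition Im(Z)=0 gives ω₀ = 1/√(LC).
Step 2 — ω₀ = 1/√(0.02·1.84e-05) = 1648 rad/s.
Step 3 — f₀ = ω₀/(2π) = 262.4 Hz.

f₀ = 262.4 Hz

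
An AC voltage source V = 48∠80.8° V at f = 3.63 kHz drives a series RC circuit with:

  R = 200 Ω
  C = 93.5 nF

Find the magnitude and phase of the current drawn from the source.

Step 1 — Angular frequency: ω = 2π·f = 2π·3630 = 2.281e+04 rad/s.
Step 2 — Component impedances:
  R: Z = R = 200 Ω
  C: Z = 1/(jωC) = -j/(ω·C) = 0 - j468.9 Ω
Step 3 — Series combination: Z_total = R + C = 200 - j468.9 Ω = 509.8∠-66.9° Ω.
Step 4 — Source phasor: V = 48∠80.8° V = 7.674 + j47.38 V.
Step 5 — Ohm's law: I = V / Z_total = (7.674 + j47.38) / (200 - j468.9) = -0.07959 + j0.05031 A.
Step 6 — Convert to polar: |I| = 0.09416 A, ∠I = 147.7°.

I = 0.09416∠147.7° A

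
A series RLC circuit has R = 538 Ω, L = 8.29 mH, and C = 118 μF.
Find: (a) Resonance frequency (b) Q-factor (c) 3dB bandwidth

Step 1 — Resonance condition Im(Z)=0 gives ω₀ = 1/√(LC).
Step 2 — ω₀ = 1/√(0.00829·0.000118) = 1011 rad/s.
Step 3 — f₀ = ω₀/(2π) = 160.9 Hz.
Step 4 — Series Q: Q = ω₀L/R = 1011·0.00829/538 = 0.01558.
Step 5 — 3dB bandwidth: Δω = ω₀/Q = 6.49e+04 rad/s; BW = Δω/(2π) = 1.033e+04 Hz.

(a) f₀ = 160.9 Hz  (b) Q = 0.01558  (c) BW = 1.033e+04 Hz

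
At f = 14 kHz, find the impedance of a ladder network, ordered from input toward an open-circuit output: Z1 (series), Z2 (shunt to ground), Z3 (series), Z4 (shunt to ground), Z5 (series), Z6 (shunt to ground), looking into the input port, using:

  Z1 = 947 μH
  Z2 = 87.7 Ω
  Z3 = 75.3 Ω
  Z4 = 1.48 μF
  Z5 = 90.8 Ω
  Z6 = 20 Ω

Step 1 — Angular frequency: ω = 2π·f = 2π·1.4e+04 = 8.796e+04 rad/s.
Step 2 — Component impedances:
  Z1: Z = jωL = j·8.796e+04·0.000947 = 0 + j83.3 Ω
  Z2: Z = R = 87.7 Ω
  Z3: Z = R = 75.3 Ω
  Z4: Z = 1/(jωC) = -j/(ω·C) = 0 - j7.681 Ω
  Z5: Z = R = 90.8 Ω
  Z6: Z = R = 20 Ω
Step 3 — Ladder network (open output): work backward from the far end, alternating series and parallel combinations. Z_in = 40.77 + j81.11 Ω = 90.78∠63.3° Ω.

Z = 40.77 + j81.11 Ω = 90.78∠63.3° Ω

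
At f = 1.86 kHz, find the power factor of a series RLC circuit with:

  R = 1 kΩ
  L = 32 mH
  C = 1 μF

Step 1 — Angular frequency: ω = 2π·f = 2π·1860 = 1.169e+04 rad/s.
Step 2 — Component impedances:
  R: Z = R = 1000 Ω
  L: Z = jωL = j·1.169e+04·0.032 = 0 + j374 Ω
  C: Z = 1/(jωC) = -j/(ω·C) = 0 - j85.57 Ω
Step 3 — Series combination: Z_total = R + L + C = 1000 + j288.4 Ω = 1041∠16.1° Ω.
Step 4 — Power factor: PF = cos(φ) = Re(Z)/|Z| = 1000/1040.8 = 0.9608.
Step 5 — Type: Im(Z) = 288.4 ⇒ lagging (phase φ = 16.1°).

PF = 0.9608 (lagging, φ = 16.1°)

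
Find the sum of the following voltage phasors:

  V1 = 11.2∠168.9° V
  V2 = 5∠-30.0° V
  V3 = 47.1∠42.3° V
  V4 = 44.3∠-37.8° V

Step 1 — Convert each phasor to rectangular form:
  V1 = 11.2·(cos(168.9°) + j·sin(168.9°)) = -10.99 + j2.156 V
  V2 = 5·(cos(-30.0°) + j·sin(-30.0°)) = 4.33 - j2.5 V
  V3 = 47.1·(cos(42.3°) + j·sin(42.3°)) = 34.84 + j31.7 V
  V4 = 44.3·(cos(-37.8°) + j·sin(-37.8°)) = 35 - j27.15 V
Step 2 — Sum components: V_total = 63.18 + j4.203 V.
Step 3 — Convert to polar: |V_total| = 63.32 V, ∠V_total = 3.8°.

V_total = 63.32∠3.8° V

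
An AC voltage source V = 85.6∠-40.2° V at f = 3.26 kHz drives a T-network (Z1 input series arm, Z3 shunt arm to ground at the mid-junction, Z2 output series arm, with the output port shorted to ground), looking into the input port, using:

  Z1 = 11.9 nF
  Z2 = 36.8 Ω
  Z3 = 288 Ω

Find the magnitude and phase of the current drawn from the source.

Step 1 — Angular frequency: ω = 2π·f = 2π·3260 = 2.048e+04 rad/s.
Step 2 — Component impedances:
  Z1: Z = 1/(jωC) = -j/(ω·C) = 0 - j4103 Ω
  Z2: Z = R = 36.8 Ω
  Z3: Z = R = 288 Ω
Step 3 — With the output port shorted to ground, the output series arm Z2 runs from the junction to ground; the shunt arm Z3 also runs from the junction to ground. They appear in parallel: Z3 || Z2 = 32.63 Ω.
Step 4 — Series with input arm Z1: Z_in = Z1 + (Z3 || Z2) = 32.63 - j4103 Ω = 4103∠-89.5° Ω.
Step 5 — Source phasor: V = 85.6∠-40.2° V = 65.38 - j55.25 V.
Step 6 — Ohm's law: I = V / Z_total = (65.38 - j55.25) / (32.63 - j4103) = 0.01359 + j0.01583 A.
Step 7 — Convert to polar: |I| = 0.02086 A, ∠I = 49.3°.

I = 0.02086∠49.3° A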